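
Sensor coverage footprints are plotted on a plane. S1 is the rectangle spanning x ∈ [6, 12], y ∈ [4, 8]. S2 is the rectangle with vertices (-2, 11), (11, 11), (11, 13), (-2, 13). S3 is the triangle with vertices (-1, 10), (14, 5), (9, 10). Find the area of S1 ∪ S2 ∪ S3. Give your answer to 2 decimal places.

67.50

By inclusion–exclusion:
Individual areas: |S1| = 24, |S2| = 26, |S3| = 25.
|S1∩S2| = 0 (no overlap).
|S1∩S3| = 7.5.
|S2∩S3| = 0.
|S1∩S2∩S3| = 0.
|S1 ∪ S2 ∪ S3| = 75 − 7.5 + 0 = 67.50.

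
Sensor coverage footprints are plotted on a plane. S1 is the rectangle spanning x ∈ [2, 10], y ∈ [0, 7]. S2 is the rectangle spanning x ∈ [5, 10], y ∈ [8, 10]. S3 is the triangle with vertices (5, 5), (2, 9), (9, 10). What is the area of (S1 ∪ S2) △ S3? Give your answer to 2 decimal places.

64.79

|S1 ∪ S2| = 66.
|(S1 ∪ S2) ∩ S3| = 8.3571.
|(S1 ∪ S2) △ S3| = 66 + 15.5 − 16.7143 = 64.79.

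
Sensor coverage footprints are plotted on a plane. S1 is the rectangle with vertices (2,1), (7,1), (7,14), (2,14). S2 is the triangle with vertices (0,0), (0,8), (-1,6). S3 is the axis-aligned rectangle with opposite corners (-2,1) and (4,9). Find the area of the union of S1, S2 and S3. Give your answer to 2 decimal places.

97.08

By inclusion–exclusion:
Individual areas: |S1| = 65, |S2| = 4, |S3| = 48.
|S1∩S2| = 0.
|S1∩S3|: x∈[2,4], y∈[1,9] → 2·8 = 16.
|S2∩S3| = 3.9167.
|S1∩S2∩S3| = 0.
|S1 ∪ S2 ∪ S3| = 117 − 19.9167 + 0 = 97.08.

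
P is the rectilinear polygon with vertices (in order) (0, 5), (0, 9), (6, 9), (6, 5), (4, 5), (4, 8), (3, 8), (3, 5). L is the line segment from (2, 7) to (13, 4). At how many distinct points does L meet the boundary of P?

3

The segment meets the boundary at (6,5.909), (4,6.455), (3,6.727).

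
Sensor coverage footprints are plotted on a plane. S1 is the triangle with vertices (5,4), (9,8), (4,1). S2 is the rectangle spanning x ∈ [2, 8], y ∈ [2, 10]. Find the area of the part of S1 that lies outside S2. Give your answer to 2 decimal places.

|S1| = 4, |S1∩S2| = 3.6095.
|S1 ∖ S2| = |S1| − |S1∩S2| = 4 − 3.6095 = 0.39.

0.39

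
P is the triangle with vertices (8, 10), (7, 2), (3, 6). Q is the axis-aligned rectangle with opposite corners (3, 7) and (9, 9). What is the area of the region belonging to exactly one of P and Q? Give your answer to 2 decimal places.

21.00

|P| = 18, |Q| = 12, |P∩Q| = 4.5.
|P △ Q| = |P| + |Q| − 2·|P∩Q| = 18 + 12 − 9 = 21.00.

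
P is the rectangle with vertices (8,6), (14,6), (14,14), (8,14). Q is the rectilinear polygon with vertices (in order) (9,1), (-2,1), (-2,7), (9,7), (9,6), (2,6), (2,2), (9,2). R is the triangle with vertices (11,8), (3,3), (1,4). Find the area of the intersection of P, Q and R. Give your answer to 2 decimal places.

The intersection is the polygon with vertices (9,7), (9,6.75), (8,6.125), (8,6.8), (8.5,7).
By the shoelace formula its area is 0.51.

0.51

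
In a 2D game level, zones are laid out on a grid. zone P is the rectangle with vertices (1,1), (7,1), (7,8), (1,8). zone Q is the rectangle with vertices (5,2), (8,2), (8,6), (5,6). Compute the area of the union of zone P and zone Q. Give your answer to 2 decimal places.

46.00

By inclusion–exclusion:
Individual areas: |zone P| = 42, |zone Q| = 12.
|zone P∩zone Q|: x∈[5,7], y∈[2,6] → 2·4 = 8.
|zone P ∪ zone Q| = 54 − 8 = 46.00.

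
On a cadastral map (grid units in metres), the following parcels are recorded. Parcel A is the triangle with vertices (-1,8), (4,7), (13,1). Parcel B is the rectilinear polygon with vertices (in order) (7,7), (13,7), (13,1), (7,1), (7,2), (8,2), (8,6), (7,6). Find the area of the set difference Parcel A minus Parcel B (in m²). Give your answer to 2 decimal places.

8.42

|Parcel A| = 10.5, |Parcel A∩Parcel B| = 2.0833.
|Parcel A ∖ Parcel B| = |Parcel A| − |Parcel A∩Parcel B| = 10.5 − 2.0833 = 8.42.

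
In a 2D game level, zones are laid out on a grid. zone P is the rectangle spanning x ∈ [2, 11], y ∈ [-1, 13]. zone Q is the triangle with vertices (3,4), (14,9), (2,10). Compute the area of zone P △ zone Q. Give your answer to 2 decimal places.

95.34

|zone P| = 126, |zone Q| = 35.5, |zone P∩zone Q| = 33.0795.
|zone P △ zone Q| = |zone P| + |zone Q| − 2·|zone P∩zone Q| = 126 + 35.5 − 66.1591 = 95.34.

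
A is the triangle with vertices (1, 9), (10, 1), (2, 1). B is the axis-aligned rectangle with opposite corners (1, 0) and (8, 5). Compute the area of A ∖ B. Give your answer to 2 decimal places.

|A| = 32, |A∩B| = 22.2222.
|A ∖ B| = |A| − |A∩B| = 32 − 22.2222 = 9.78.

9.78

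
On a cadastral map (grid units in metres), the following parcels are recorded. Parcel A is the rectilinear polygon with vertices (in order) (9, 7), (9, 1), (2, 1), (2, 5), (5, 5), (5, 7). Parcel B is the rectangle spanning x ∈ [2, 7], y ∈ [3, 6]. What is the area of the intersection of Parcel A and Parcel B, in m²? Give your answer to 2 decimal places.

The intersection is the polygon with vertices (2,5), (5,5), (5,6), (7,6), (7,3), (2,3).
By the shoelace formula its area is 12.00.

12.00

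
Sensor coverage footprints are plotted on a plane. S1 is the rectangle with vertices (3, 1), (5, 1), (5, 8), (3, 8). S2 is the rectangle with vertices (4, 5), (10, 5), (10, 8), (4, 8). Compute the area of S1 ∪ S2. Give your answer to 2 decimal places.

By inclusion–exclusion:
Individual areas: |S1| = 14, |S2| = 18.
|S1∩S2|: x∈[4,5], y∈[5,8] → 1·3 = 3.
|S1 ∪ S2| = 32 − 3 = 29.00.

29.00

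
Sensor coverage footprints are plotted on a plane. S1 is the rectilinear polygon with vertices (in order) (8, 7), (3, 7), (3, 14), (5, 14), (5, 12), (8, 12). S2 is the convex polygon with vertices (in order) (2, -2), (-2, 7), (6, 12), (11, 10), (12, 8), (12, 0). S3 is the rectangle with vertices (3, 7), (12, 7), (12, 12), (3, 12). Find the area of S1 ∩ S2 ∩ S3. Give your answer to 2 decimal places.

21.39

The intersection is the polygon with vertices (3,10.125), (6,12), (8,11.2), (8,7), (3,7).
By the shoelace formula its area is 21.39.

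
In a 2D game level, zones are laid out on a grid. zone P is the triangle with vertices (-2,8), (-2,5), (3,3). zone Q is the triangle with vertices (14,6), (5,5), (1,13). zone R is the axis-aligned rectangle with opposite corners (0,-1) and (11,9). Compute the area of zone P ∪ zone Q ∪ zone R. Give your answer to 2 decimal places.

By inclusion–exclusion:
Individual areas: |zone P| = 7.5, |zone Q| = 38, |zone R| = 110.
|zone P∩zone Q| = 0.
|zone P∩zone R| = 2.7.
|zone Q∩zone R| = 24.2198.
|zone P∩zone Q∩zone R| = 0.
|zone P ∪ zone Q ∪ zone R| = 155.5 − 26.9198 + 0 = 128.58.

128.58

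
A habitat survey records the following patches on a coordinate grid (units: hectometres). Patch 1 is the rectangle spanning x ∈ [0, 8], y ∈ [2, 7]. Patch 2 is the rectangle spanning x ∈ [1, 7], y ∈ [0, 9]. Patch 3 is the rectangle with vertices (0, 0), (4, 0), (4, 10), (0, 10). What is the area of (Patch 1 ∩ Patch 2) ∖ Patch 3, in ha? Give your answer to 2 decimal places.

15.00

|Patch 1 ∩ Patch 2| = 30.
|(Patch 1 ∩ Patch 2) ∩ Patch 3| = 15.
|(Patch 1 ∩ Patch 2) ∖ Patch 3| = 30 − 15 = 15.00.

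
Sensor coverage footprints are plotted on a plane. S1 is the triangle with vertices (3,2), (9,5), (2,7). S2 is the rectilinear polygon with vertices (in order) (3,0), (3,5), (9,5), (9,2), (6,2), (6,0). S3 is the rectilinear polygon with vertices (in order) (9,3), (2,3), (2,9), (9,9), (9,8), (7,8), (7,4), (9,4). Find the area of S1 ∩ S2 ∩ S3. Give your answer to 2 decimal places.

The intersection is the polygon with vertices (3,5), (7,5), (7,4), (5,3), (3,3).
By the shoelace formula its area is 7.00.

7.00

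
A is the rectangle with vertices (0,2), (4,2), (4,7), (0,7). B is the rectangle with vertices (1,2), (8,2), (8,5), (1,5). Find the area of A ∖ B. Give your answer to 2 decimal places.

11.00

|A∩B|: x∈[1,4], y∈[2,5] → 3·3 = 9.
|A| = 20.
|A ∖ B| = |A| − |A∩B| = 20 − 9 = 11.00.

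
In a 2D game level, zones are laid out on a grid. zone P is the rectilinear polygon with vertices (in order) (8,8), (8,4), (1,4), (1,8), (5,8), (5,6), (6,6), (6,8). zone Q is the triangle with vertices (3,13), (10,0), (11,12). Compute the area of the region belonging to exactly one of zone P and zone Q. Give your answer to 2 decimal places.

|zone P| = 26, |zone Q| = 48.5, |zone P∩zone Q| = 4.8352.
|zone P △ zone Q| = |zone P| + |zone Q| − 2·|zone P∩zone Q| = 26 + 48.5 − 9.6703 = 64.83.

64.83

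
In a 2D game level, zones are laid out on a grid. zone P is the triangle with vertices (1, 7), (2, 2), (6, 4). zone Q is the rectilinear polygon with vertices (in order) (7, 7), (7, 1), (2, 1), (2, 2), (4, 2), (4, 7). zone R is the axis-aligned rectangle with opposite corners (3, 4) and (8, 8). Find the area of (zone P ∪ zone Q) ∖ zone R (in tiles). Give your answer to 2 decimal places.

|zone P ∪ zone Q| = 28.8.
|(zone P ∪ zone Q) ∩ zone R| = 10.5.
|(zone P ∪ zone Q) ∖ zone R| = 28.8 − 10.5 = 18.30.

18.30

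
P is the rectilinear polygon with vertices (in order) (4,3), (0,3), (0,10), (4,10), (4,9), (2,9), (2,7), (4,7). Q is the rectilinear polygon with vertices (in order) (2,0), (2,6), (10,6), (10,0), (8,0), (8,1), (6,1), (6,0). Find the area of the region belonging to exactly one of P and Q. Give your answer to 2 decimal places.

|P| = 24, |Q| = 46, |P∩Q| = 6.
|P △ Q| = |P| + |Q| − 2·|P∩Q| = 24 + 46 − 12 = 58.00.

58.00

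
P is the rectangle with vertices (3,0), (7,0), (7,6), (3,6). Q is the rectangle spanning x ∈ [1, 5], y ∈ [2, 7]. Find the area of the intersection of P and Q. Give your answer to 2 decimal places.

|P∩Q|: x∈[3,5], y∈[2,6] → 2·4 = 8.

8.00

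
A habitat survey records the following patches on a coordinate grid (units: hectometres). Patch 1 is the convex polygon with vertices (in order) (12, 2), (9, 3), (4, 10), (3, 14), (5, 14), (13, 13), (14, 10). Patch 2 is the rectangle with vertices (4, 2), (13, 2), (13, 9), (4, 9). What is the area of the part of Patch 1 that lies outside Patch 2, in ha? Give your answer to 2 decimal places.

|Patch 1| = 83.5, |Patch 1∩Patch 2| = 37.3571.
|Patch 1 ∖ Patch 2| = |Patch 1| − |Patch 1∩Patch 2| = 83.5 − 37.3571 = 46.14.

46.14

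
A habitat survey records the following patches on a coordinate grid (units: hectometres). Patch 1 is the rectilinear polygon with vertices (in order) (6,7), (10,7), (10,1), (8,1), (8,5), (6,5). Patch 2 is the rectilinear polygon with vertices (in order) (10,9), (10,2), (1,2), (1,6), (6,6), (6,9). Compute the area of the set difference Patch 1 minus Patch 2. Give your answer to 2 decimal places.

2.00

|Patch 1| = 16, |Patch 1∩Patch 2| = 14.
|Patch 1 ∖ Patch 2| = |Patch 1| − |Patch 1∩Patch 2| = 16 − 14 = 2.00.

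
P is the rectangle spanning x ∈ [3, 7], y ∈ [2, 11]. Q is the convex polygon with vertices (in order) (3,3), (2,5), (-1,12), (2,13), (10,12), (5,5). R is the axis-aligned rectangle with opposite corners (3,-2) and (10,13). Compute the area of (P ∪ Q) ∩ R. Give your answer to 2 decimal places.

49.36

The region (P ∪ Q) ∩ R is the polygon with vertices (3,2), (3,3), (3,12.875), (10,12), (7,7.8), (7,2).
By the shoelace formula its area is 49.36.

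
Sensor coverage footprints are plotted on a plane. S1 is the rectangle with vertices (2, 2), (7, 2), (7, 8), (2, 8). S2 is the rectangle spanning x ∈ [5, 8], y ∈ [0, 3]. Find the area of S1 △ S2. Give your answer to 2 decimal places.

35.00

|S1∩S2|: x∈[5,7], y∈[2,3] → 2·1 = 2.
|S1 △ S2| = |S1| + |S2| − 2·|S1∩S2| = 30 + 9 − 4 = 35.00.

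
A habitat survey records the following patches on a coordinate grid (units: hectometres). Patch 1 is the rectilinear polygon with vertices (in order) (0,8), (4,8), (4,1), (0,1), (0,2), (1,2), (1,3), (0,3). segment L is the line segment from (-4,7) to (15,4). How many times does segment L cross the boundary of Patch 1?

2

The segment meets the boundary at (4,5.737), (0,6.368).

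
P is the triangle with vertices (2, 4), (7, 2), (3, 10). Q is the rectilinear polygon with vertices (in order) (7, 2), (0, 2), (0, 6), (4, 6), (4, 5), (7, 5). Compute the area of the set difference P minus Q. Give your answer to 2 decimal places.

|P| = 16, |P∩Q| = 9.4167.
|P ∖ Q| = |P| − |P∩Q| = 16 − 9.4167 = 6.58.

6.58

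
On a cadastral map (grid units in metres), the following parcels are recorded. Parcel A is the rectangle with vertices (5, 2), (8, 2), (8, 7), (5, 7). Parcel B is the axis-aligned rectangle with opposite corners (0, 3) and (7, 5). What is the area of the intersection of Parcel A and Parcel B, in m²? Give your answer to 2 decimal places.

|Parcel A∩Parcel B|: x∈[5,7], y∈[3,5] → 2·2 = 4.

4.00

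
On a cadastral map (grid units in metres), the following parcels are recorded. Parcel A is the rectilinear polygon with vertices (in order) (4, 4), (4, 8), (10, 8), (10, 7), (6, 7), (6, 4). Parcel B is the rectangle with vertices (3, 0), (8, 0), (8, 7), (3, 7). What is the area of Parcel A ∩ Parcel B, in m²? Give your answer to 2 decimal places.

6.00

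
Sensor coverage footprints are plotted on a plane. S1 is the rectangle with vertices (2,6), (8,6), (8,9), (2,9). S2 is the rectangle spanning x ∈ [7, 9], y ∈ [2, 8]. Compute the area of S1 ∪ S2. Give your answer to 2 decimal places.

28.00

By inclusion–exclusion:
Individual areas: |S1| = 18, |S2| = 12.
|S1∩S2|: x∈[7,8], y∈[6,8] → 1·2 = 2.
|S1 ∪ S2| = 30 − 2 = 28.00.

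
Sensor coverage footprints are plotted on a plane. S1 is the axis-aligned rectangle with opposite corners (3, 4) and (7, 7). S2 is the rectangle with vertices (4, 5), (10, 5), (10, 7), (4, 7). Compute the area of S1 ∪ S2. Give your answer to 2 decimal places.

18.00

By inclusion–exclusion:
Individual areas: |S1| = 12, |S2| = 12.
|S1∩S2|: x∈[4,7], y∈[5,7] → 3·2 = 6.
|S1 ∪ S2| = 24 − 6 = 18.00.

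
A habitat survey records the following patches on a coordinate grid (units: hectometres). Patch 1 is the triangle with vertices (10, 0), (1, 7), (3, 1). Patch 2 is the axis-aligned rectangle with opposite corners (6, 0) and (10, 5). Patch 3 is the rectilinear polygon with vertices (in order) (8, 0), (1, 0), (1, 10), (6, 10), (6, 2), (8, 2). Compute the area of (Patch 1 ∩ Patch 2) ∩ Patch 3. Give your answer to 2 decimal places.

|Patch 1 ∩ Patch 2| = 5.0794.
|(Patch 1 ∩ Patch 2) ∩ Patch 3| = 3.02.

3.02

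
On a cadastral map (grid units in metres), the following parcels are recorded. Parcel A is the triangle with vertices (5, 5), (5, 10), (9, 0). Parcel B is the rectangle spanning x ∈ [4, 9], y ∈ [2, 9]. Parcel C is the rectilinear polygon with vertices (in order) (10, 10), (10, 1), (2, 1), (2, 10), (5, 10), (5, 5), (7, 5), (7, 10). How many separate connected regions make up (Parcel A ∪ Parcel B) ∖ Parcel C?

2

(Parcel A ∪ Parcel B) ∖ Parcel C splits into 2 disjoint pieces (area 8.2, area 0.2).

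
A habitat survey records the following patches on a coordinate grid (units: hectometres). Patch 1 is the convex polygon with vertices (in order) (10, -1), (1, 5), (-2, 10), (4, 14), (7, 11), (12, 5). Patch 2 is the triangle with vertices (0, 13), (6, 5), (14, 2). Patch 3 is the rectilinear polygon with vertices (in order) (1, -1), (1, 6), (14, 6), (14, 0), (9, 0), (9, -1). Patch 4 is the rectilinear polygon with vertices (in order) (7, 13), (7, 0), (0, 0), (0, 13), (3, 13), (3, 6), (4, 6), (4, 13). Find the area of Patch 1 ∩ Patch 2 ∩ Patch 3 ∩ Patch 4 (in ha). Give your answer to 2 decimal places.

1.56

The intersection is the polygon with vertices (6,5), (5.25,6), (7,6), (7,4.625).
By the shoelace formula its area is 1.56.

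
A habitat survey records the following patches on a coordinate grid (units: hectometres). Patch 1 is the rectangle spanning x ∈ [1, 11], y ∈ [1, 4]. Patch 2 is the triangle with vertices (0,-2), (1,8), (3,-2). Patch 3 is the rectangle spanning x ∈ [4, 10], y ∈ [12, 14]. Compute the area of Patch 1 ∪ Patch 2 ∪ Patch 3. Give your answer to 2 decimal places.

53.70

By inclusion–exclusion:
Individual areas: |Patch 1| = 30, |Patch 2| = 15, |Patch 3| = 12.
|Patch 1∩Patch 2| = 3.3.
|Patch 1∩Patch 3| = 0 (no overlap).
|Patch 2∩Patch 3| = 0.
|Patch 1∩Patch 2∩Patch 3| = 0.
|Patch 1 ∪ Patch 2 ∪ Patch 3| = 57 − 3.3 + 0 = 53.70.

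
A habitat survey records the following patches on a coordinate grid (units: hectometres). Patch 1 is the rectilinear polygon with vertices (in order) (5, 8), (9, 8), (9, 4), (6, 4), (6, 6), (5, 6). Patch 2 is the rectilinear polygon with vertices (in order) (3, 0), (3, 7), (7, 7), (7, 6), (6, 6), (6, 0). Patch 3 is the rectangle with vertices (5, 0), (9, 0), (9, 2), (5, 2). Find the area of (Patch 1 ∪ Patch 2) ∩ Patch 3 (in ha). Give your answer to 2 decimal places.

2.00

The region (Patch 1 ∪ Patch 2) ∩ Patch 3 is the polygon with vertices (6,0), (5,0), (5,2), (6,2).
By the shoelace formula its area is 2.00.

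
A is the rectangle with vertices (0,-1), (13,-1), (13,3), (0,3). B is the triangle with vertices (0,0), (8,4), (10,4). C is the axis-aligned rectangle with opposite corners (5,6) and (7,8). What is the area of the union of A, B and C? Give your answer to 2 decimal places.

57.75

By inclusion–exclusion:
Individual areas: |A| = 52, |B| = 4, |C| = 4.
|A∩B| = 2.25.
|A∩C| = 0 (no overlap).
|B∩C| = 0.
|A∩B∩C| = 0.
|A ∪ B ∪ C| = 60 − 2.25 + 0 = 57.75.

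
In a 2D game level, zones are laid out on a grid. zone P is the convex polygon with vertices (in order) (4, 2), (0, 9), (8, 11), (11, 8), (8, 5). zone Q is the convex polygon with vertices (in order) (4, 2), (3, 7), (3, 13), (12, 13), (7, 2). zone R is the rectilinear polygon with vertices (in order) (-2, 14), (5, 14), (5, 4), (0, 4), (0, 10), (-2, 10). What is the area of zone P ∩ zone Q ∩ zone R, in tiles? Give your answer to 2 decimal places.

The intersection is the polygon with vertices (3,7), (3,9.75), (5,10.25), (5,4), (3.6,4).
By the shoelace formula its area is 11.10.

11.10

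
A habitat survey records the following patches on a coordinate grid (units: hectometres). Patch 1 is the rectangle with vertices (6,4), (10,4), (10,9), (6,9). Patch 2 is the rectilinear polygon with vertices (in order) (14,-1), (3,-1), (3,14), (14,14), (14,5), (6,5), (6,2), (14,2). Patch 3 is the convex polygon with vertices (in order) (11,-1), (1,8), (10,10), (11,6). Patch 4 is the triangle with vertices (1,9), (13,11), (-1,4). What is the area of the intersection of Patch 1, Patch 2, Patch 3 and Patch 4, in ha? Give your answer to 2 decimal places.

The intersection is the polygon with vertices (6,9), (9,9), (6,7.5).
By the shoelace formula its area is 2.25.

2.25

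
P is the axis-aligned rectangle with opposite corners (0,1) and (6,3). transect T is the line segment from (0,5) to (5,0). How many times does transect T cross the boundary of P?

2

The segment meets the boundary at (4,1), (2,3).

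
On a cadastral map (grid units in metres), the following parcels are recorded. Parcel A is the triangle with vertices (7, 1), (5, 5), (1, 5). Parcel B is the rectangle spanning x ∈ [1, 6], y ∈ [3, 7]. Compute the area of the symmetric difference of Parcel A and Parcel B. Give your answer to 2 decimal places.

16.00

|Parcel A| = 8, |Parcel B| = 20, |Parcel A∩Parcel B| = 6.
|Parcel A △ Parcel B| = |Parcel A| + |Parcel B| − 2·|Parcel A∩Parcel B| = 8 + 20 − 12 = 16.00.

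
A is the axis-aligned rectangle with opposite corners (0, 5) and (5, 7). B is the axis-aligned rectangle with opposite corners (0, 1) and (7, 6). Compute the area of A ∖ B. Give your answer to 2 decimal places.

5.00

|A∩B|: x∈[0,5], y∈[5,6] → 5·1 = 5.
|A| = 10.
|A ∖ B| = |A| − |A∩B| = 10 − 5 = 5.00.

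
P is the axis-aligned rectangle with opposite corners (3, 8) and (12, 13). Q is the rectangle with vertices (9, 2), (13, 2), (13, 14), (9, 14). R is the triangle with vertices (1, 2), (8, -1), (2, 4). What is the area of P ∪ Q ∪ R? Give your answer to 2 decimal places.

By inclusion–exclusion:
Individual areas: |P| = 45, |Q| = 48, |R| = 8.5.
|P∩Q|: x∈[9,12], y∈[8,13] → 3·5 = 15.
|P∩R| = 0.
|Q∩R| = 0.
|P∩Q∩R| = 0.
|P ∪ Q ∪ R| = 101.5 − 15 + 0 = 86.50.

86.50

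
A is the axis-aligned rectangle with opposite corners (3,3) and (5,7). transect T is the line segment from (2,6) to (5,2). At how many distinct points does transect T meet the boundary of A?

The segment meets the boundary at (4.25,3), (3,4.667).

2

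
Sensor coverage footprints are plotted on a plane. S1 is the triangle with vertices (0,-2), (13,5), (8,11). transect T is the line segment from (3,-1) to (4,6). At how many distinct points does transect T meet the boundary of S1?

2

The segment meets the boundary at (3.721,4.047), (3.095,-0.333).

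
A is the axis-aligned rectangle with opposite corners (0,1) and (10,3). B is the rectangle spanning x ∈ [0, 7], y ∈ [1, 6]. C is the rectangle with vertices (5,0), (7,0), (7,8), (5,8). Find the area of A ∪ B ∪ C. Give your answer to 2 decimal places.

47.00

By inclusion–exclusion:
Individual areas: |A| = 20, |B| = 35, |C| = 16.
|A∩B|: x∈[0,7], y∈[1,3] → 7·2 = 14.
|A∩C|: x∈[5,7], y∈[1,3] → 2·2 = 4.
|B∩C|: x∈[5,7], y∈[1,6] → 2·5 = 10.
|A∩B∩C| = 4.
|A ∪ B ∪ C| = 71 − 28 + 4 = 47.00.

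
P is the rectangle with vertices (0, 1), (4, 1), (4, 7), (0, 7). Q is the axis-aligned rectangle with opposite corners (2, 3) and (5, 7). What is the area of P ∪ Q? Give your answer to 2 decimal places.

By inclusion–exclusion:
Individual areas: |P| = 24, |Q| = 12.
|P∩Q|: x∈[2,4], y∈[3,7] → 2·4 = 8.
|P ∪ Q| = 36 − 8 = 28.00.

28.00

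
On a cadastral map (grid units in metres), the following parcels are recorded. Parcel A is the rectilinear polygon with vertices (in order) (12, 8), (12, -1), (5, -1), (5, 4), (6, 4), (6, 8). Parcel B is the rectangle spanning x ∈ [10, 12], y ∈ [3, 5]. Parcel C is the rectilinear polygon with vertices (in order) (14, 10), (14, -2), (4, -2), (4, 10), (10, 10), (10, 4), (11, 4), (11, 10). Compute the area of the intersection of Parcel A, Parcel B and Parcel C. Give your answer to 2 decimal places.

3.00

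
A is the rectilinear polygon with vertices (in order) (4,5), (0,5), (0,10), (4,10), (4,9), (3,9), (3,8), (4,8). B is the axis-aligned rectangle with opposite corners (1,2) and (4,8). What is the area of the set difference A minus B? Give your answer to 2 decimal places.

|A| = 19, |A∩B| = 9.
|A ∖ B| = |A| − |A∩B| = 19 − 9 = 10.00.

10.00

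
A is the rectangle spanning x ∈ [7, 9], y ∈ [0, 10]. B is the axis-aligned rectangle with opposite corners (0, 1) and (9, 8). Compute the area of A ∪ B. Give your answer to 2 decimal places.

By inclusion–exclusion:
Individual areas: |A| = 20, |B| = 63.
|A∩B|: x∈[7,9], y∈[1,8] → 2·7 = 14.
|A ∪ B| = 83 − 14 = 69.00.

69.00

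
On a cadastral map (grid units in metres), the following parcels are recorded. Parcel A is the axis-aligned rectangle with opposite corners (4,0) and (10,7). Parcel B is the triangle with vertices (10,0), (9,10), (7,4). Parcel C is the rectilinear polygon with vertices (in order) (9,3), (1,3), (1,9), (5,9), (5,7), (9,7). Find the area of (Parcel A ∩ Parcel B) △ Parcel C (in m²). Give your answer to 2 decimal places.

38.80

|Parcel A ∩ Parcel B| = 11.05.
|(Parcel A ∩ Parcel B) ∩ Parcel C| = 6.125.
|(Parcel A ∩ Parcel B) △ Parcel C| = 11.05 + 40 − 12.25 = 38.80.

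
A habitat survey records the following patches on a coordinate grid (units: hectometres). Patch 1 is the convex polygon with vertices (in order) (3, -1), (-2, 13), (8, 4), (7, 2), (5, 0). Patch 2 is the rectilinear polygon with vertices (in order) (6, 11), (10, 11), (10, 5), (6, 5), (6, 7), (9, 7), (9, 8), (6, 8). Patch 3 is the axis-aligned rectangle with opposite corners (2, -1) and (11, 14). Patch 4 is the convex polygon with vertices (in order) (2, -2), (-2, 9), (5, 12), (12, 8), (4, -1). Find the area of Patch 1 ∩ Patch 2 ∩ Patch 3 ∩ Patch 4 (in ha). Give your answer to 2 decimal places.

The intersection is the polygon with vertices (6,5.8), (6.889,5), (6,5).
By the shoelace formula its area is 0.36.

0.36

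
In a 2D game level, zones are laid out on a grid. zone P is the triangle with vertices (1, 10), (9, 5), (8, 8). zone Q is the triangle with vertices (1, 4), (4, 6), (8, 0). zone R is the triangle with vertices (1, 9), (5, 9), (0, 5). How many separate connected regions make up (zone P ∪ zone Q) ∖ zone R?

3

(zone P ∪ zone Q) ∖ zone R splits into 3 disjoint pieces (area 7.5658, area 0.95, area 13).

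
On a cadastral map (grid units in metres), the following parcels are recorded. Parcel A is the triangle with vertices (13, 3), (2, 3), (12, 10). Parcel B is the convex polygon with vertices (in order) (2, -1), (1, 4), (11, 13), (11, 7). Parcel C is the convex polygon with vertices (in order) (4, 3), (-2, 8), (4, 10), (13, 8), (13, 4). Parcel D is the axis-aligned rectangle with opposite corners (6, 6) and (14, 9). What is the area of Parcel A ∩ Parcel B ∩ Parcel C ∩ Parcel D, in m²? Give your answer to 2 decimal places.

6.82

The intersection is the polygon with vertices (11,8.444), (11,7), (9.875,6), (6.286,6), (10.072,8.651).
By the shoelace formula its area is 6.82.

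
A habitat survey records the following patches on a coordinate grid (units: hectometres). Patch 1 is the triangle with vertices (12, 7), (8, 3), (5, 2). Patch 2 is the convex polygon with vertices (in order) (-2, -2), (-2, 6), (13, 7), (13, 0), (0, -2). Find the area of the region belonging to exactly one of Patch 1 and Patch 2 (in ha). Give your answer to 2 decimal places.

110.50

|Patch 1| = 4, |Patch 2| = 114.5, |Patch 1∩Patch 2| = 3.9989.
|Patch 1 △ Patch 2| = |Patch 1| + |Patch 2| − 2·|Patch 1∩Patch 2| = 4 + 114.5 − 7.9979 = 110.50.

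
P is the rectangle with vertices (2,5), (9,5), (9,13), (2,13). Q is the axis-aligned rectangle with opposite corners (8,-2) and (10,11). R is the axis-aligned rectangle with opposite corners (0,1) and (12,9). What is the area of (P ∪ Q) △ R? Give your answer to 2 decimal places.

|P ∪ Q| = 76.
|(P ∪ Q) ∩ R| = 40.
|(P ∪ Q) △ R| = 76 + 96 − 80 = 92.00.

92.00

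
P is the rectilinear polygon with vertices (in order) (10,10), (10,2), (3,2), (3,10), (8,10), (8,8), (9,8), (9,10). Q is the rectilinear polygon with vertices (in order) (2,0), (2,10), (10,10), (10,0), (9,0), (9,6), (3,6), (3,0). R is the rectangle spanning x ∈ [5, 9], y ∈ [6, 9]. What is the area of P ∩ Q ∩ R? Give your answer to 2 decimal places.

11.00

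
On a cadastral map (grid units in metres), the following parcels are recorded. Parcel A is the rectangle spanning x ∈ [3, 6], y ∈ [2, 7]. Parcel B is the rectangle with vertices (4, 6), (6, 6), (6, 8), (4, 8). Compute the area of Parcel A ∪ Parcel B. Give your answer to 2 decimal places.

17.00

By inclusion–exclusion:
Individual areas: |Parcel A| = 15, |Parcel B| = 4.
|Parcel A∩Parcel B|: x∈[4,6], y∈[6,7] → 2·1 = 2.
|Parcel A ∪ Parcel B| = 19 − 2 = 17.00.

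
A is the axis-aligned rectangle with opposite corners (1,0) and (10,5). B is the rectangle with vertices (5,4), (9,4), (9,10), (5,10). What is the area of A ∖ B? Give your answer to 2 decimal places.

|A∩B|: x∈[5,9], y∈[4,5] → 4·1 = 4.
|A| = 45.
|A ∖ B| = |A| − |A∩B| = 45 − 4 = 41.00.

41.00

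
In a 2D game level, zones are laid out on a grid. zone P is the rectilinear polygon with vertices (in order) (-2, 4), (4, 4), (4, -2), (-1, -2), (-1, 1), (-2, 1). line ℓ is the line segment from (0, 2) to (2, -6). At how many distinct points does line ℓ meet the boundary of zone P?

1

The segment meets the boundary at (1,-2).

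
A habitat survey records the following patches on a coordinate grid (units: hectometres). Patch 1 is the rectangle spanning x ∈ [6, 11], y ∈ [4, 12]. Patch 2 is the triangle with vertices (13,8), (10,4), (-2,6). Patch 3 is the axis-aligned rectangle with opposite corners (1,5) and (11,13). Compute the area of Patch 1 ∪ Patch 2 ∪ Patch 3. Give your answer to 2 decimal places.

By inclusion–exclusion:
Individual areas: |Patch 1| = 40, |Patch 2| = 27, |Patch 3| = 80.
|Patch 1∩Patch 2| = 15.
|Patch 1∩Patch 3|: x∈[6,11], y∈[5,12] → 5·7 = 35.
|Patch 2∩Patch 3| = 19.875.
|Patch 1∩Patch 2∩Patch 3| = 11.9583.
|Patch 1 ∪ Patch 2 ∪ Patch 3| = 147 − 69.875 + 11.9583 = 89.08.

89.08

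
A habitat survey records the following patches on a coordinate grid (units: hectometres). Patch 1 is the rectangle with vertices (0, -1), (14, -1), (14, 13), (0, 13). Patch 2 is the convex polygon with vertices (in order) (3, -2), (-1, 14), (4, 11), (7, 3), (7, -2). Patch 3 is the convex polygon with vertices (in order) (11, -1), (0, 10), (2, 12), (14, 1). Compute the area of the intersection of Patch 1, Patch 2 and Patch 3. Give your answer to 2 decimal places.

19.47

The intersection is the polygon with vertices (7,3), (0,10), (2,12), (4.476,9.73).
By the shoelace formula its area is 19.47.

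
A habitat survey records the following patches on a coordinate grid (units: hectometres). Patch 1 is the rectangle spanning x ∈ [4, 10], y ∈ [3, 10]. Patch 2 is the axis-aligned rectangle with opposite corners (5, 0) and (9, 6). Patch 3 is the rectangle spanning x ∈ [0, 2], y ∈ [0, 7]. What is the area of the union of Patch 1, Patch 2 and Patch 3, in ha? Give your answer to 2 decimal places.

68.00

By inclusion–exclusion:
Individual areas: |Patch 1| = 42, |Patch 2| = 24, |Patch 3| = 14.
|Patch 1∩Patch 2|: x∈[5,9], y∈[3,6] → 4·3 = 12.
|Patch 1∩Patch 3| = 0 (no overlap).
|Patch 2∩Patch 3| = 0 (no overlap).
|Patch 1∩Patch 2∩Patch 3| = 0.
|Patch 1 ∪ Patch 2 ∪ Patch 3| = 80 − 12 + 0 = 68.00.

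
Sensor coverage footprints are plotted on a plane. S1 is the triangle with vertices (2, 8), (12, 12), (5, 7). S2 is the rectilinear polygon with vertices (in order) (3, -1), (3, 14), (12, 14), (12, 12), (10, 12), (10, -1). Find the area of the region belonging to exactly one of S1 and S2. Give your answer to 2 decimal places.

99.99

|S1| = 11, |S2| = 109, |S1∩S2| = 10.0048.
|S1 △ S2| = |S1| + |S2| − 2·|S1∩S2| = 11 + 109 − 20.0095 = 99.99.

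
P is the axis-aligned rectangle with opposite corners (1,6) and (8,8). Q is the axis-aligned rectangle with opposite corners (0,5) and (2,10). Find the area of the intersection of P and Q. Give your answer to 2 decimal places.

2.00

|P∩Q|: x∈[1,2], y∈[6,8] → 1·2 = 2.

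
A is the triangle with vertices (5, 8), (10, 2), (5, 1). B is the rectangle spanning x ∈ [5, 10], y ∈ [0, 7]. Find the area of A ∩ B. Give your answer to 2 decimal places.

The intersection is the polygon with vertices (10,2), (5,1), (5,7), (5.833,7).
By the shoelace formula its area is 17.08.

17.08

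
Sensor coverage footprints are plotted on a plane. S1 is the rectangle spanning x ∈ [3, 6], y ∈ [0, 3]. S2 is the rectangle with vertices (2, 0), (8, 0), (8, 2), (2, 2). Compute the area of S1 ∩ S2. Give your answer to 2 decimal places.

6.00

|S1∩S2|: x∈[3,6], y∈[0,2] → 3·2 = 6.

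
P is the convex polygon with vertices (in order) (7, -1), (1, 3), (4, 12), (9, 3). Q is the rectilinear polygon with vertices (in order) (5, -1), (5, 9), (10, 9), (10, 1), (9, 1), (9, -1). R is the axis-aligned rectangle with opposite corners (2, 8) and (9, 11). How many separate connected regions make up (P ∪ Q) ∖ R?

2

(P ∪ Q) ∖ R splits into 2 disjoint pieces (area 65.1667, area 0.4444).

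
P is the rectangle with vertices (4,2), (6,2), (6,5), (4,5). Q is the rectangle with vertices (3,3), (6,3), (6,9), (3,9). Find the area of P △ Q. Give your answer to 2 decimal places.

16.00

|P∩Q|: x∈[4,6], y∈[3,5] → 2·2 = 4.
|P △ Q| = |P| + |Q| − 2·|P∩Q| = 6 + 18 − 8 = 16.00.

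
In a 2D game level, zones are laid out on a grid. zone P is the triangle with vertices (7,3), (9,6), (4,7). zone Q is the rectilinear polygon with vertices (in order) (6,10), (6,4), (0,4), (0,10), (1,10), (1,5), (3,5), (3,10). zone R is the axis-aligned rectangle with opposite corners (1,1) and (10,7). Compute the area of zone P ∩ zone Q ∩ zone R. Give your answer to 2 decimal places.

The intersection is the polygon with vertices (6,6.6), (6,4.333), (4,7).
By the shoelace formula its area is 2.27.

2.27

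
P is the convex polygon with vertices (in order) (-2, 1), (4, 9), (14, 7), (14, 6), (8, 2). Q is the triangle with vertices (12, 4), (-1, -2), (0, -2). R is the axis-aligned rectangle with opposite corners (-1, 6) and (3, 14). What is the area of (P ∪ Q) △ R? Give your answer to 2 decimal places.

|P ∪ Q| = 73.9096.
|(P ∪ Q) ∩ R| = 1.0417.
|(P ∪ Q) △ R| = 73.9096 + 32 − 2.0833 = 103.83.

103.83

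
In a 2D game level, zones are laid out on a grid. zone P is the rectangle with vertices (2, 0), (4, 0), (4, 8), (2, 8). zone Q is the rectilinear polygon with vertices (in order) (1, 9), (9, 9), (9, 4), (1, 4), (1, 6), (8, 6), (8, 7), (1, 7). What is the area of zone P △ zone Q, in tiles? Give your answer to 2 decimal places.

37.00

|zone P| = 16, |zone Q| = 33, |zone P∩zone Q| = 6.
|zone P △ zone Q| = |zone P| + |zone Q| − 2·|zone P∩zone Q| = 16 + 33 − 12 = 37.00.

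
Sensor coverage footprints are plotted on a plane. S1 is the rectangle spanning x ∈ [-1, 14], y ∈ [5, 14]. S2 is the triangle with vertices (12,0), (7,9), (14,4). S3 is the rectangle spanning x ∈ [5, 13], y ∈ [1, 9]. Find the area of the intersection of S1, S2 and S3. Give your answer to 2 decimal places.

6.76

The intersection is the polygon with vertices (7,9), (12.6,5), (9.222,5).
By the shoelace formula its area is 6.76.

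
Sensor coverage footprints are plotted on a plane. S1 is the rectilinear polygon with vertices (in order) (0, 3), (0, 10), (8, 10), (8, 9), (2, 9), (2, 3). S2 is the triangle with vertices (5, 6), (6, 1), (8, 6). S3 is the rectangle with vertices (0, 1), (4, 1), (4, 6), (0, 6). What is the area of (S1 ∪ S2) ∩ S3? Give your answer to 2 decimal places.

6.00

The region (S1 ∪ S2) ∩ S3 is the polygon with vertices (2,3), (0,3), (0,6), (2,6).
By the shoelace formula its area is 6.00.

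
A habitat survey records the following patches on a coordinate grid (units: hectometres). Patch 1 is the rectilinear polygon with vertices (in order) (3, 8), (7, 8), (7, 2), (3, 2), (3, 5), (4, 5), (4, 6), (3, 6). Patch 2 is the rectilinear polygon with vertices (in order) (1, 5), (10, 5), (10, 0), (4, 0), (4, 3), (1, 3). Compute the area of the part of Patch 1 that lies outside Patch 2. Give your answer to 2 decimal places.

|Patch 1| = 23, |Patch 1∩Patch 2| = 11.
|Patch 1 ∖ Patch 2| = |Patch 1| − |Patch 1∩Patch 2| = 23 − 11 = 12.00.

12.00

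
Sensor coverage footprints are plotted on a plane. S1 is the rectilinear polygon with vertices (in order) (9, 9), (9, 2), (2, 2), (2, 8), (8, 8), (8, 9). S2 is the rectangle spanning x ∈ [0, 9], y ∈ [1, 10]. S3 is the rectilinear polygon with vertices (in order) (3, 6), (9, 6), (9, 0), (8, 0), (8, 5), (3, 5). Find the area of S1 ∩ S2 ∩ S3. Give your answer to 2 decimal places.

9.00

The intersection is the polygon with vertices (8,2), (8,5), (3,5), (3,6), (9,6), (9,2).
By the shoelace formula its area is 9.00.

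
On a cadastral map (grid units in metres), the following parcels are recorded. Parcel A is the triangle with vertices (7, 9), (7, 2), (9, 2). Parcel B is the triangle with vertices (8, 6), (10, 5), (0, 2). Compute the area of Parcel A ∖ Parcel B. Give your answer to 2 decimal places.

5.37

|Parcel A| = 7, |Parcel A∩Parcel B| = 1.628.
|Parcel A ∖ Parcel B| = |Parcel A| − |Parcel A∩Parcel B| = 7 − 1.628 = 5.37.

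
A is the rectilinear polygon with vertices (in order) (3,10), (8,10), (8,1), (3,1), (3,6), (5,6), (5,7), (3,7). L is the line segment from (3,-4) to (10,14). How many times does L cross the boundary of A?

The segment meets the boundary at (8,8.857), (4.944,1).

2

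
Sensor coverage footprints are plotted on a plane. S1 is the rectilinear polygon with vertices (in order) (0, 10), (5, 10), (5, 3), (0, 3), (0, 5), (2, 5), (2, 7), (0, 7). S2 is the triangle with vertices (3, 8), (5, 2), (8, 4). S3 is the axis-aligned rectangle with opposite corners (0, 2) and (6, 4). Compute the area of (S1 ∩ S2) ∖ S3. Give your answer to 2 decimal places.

|S1 ∩ S2| = 4.2333.
|(S1 ∩ S2) ∩ S3| = 0.5.
|(S1 ∩ S2) ∖ S3| = 4.2333 − 0.5 = 3.73.

3.73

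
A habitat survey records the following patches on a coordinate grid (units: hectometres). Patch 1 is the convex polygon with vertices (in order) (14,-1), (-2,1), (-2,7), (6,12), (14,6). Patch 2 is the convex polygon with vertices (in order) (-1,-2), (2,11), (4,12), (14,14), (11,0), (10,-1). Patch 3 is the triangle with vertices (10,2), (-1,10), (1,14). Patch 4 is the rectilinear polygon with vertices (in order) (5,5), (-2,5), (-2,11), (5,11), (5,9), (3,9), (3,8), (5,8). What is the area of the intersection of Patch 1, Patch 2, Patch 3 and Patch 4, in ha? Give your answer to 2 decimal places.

The intersection is the polygon with vertices (3.617,10.511), (4.75,9), (3,9), (3,8), (5,8), (5,5.636), (1.371,8.275), (1.595,9.247).
By the shoelace formula its area is 8.00.

8.00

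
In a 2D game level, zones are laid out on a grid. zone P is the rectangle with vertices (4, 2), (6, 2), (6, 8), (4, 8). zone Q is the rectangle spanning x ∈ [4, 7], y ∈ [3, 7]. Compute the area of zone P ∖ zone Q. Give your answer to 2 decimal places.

|zone P∩zone Q|: x∈[4,6], y∈[3,7] → 2·4 = 8.
|zone P| = 12.
|zone P ∖ zone Q| = |zone P| − |zone P∩zone Q| = 12 − 8 = 4.00.

4.00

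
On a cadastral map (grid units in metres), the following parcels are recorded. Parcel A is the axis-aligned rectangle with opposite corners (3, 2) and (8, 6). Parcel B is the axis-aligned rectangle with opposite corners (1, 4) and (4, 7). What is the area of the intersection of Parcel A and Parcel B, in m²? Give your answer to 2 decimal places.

|Parcel A∩Parcel B|: x∈[3,4], y∈[4,6] → 1·2 = 2.

2.00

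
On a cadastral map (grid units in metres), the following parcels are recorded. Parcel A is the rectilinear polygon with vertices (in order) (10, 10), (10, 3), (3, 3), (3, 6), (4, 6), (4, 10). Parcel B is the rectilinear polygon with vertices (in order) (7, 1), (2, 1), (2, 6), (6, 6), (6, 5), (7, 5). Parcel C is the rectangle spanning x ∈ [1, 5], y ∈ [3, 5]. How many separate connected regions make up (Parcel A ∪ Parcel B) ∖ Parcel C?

(Parcel A ∪ Parcel B) ∖ Parcel C is a single connected region.

1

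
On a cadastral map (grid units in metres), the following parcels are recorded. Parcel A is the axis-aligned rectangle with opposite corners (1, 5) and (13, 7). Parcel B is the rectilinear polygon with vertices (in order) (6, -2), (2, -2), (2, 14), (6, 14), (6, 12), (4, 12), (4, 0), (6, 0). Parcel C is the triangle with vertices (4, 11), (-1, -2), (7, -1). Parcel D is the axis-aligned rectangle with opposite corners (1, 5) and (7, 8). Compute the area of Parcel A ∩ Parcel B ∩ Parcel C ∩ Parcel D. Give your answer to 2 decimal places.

3.72

The intersection is the polygon with vertices (2,5), (2,5.8), (2.462,7), (4,7), (4,5).
By the shoelace formula its area is 3.72.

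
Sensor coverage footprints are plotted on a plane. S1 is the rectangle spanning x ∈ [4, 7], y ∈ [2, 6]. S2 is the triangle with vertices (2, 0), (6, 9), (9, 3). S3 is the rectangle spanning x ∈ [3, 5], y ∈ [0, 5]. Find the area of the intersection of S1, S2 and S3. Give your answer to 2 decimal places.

The intersection is the polygon with vertices (4,2), (4,4.5), (4.222,5), (5,5), (5,2).
By the shoelace formula its area is 2.94.

2.94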